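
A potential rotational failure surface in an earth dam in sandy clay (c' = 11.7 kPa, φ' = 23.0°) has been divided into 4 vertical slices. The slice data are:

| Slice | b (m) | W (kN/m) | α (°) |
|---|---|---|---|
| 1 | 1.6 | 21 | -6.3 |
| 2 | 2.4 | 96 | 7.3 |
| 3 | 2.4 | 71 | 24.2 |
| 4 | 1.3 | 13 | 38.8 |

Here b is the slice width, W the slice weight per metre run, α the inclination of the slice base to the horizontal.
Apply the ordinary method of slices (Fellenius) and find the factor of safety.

Ordinary method of slices: FS = Σ[c'·Δl_i + (W_i cosα_i)·tanφ'] / Σ W_i sinα_i, with Δl_i = b_i / cosα_i.
Slice 1: Δl = 1.6/cos(-6.3°) = 1.610 m; N'_1 = 21·cos(-6.3°) = 20.9; c'Δl = 18.83; W sinα = -2.3
Slice 2: Δl = 2.4/cos7.3° = 2.420 m; N'_2 = 96·cos7.3° = 95.2; c'Δl = 28.31; W sinα = 12.2
Slice 3: Δl = 2.4/cos24.2° = 2.631 m; N'_3 = 71·cos24.2° = 64.8; c'Δl = 30.79; W sinα = 29.1
Slice 4: Δl = 1.3/cos38.8° = 1.668 m; N'_4 = 13·cos38.8° = 10.1; c'Δl = 19.52; W sinα = 8.1
Σc'Δl = 97.4 kN/m; ΣN' = 191.0 kN/m; ΣW sinα = 47.1 kN/m
Resisting = 97.4 + 191.0·tan23.0° = 97.4 + 81.1 = 178.5 kN/m
FS = 178.5 / 47.1 = 3.787

FS = 3.79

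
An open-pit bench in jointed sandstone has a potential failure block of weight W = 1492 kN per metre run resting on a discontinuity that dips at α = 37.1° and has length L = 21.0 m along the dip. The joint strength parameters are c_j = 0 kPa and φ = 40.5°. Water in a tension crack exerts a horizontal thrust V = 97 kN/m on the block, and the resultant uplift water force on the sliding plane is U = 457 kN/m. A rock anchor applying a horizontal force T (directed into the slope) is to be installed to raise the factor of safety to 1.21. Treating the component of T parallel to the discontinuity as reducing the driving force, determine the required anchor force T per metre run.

T = 410 kN/m

Resolving forces along and normal to the sliding plane, with the horizontal anchor force T adding T·sinα to the effective normal force and T·cosα acting up the plane against the driving force:
FS = [c_jL + (W cosα − U − V sinα + T sinα) tanφ] / [W sinα + V cosα − T cosα]
Without the anchor: N' = 674.5 kN/m, driving T_d = 977.4 kN/m, resisting R = 0·21.0 + 674.5·tan40.5° = 576.1 kN/m, FS = 0.59.
Setting FS = 1.21 and solving for T:
1.21·(977.4 − T cos37.1°) = 576.1 + T sin37.1°·tan40.5°
T·(sin37.1°·tan40.5° + 1.21·cos37.1°) = 1.21·977.4 − 576.1
T·(0.6032·0.8541 + 1.21·0.7976) = 1182.6 − 576.1 = 606.5
T·1.4803 = 606.5
T = 409.7 kN/m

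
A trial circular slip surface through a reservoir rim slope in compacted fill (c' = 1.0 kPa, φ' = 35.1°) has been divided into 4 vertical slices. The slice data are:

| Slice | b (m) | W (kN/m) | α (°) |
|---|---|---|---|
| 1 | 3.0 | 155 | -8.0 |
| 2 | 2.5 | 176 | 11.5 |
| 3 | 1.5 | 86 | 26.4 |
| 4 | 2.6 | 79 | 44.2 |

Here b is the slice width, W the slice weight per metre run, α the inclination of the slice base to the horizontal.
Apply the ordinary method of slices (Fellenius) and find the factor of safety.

FS = 3.13

Ordinary method of slices: FS = Σ[c'·Δl_i + (W_i cosα_i)·tanφ'] / Σ W_i sinα_i, with Δl_i = b_i / cosα_i.
Slice 1: Δl = 3.0/cos(-8.0°) = 3.029 m; N'_1 = 155·cos(-8.0°) = 153.5; c'Δl = 3.03; W sinα = -21.6
Slice 2: Δl = 2.5/cos11.5° = 2.551 m; N'_2 = 176·cos11.5° = 172.5; c'Δl = 2.55; W sinα = 35.1
Slice 3: Δl = 1.5/cos26.4° = 1.675 m; N'_3 = 86·cos26.4° = 77.0; c'Δl = 1.67; W sinα = 38.2
Slice 4: Δl = 2.6/cos44.2° = 3.627 m; N'_4 = 79·cos44.2° = 56.6; c'Δl = 3.63; W sinα = 55.1
Σc'Δl = 10.9 kN/m; ΣN' = 459.6 kN/m; ΣW sinα = 106.8 kN/m
Resisting = 10.9 + 459.6·tan35.1° = 10.9 + 323.0 = 333.9 kN/m
FS = 333.9 / 106.8 = 3.126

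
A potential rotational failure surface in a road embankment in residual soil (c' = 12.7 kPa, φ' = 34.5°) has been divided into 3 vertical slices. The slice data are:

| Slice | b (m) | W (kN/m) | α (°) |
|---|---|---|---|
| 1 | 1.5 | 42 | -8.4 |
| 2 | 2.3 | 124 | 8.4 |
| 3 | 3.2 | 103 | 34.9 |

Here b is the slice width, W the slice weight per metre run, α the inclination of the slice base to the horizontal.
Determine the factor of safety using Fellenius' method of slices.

FS = 3.80

Ordinary method of slices: FS = Σ[c'·Δl_i + (W_i cosα_i)·tanφ'] / Σ W_i sinα_i, with Δl_i = b_i / cosα_i.
Slice 1: Δl = 1.5/cos(-8.4°) = 1.516 m; N'_1 = 42·cos(-8.4°) = 41.5; c'Δl = 19.26; W sinα = -6.1
Slice 2: Δl = 2.3/cos8.4° = 2.325 m; N'_2 = 124·cos8.4° = 122.7; c'Δl = 29.53; W sinα = 18.1
Slice 3: Δl = 3.2/cos34.9° = 3.902 m; N'_3 = 103·cos34.9° = 84.5; c'Δl = 49.55; W sinα = 58.9
Σc'Δl = 98.3 kN/m; ΣN' = 248.7 kN/m; ΣW sinα = 70.9 kN/m
Resisting = 98.3 + 248.7·tan34.5° = 98.3 + 170.9 = 269.3 kN/m
FS = 269.3 / 70.9 = 3.797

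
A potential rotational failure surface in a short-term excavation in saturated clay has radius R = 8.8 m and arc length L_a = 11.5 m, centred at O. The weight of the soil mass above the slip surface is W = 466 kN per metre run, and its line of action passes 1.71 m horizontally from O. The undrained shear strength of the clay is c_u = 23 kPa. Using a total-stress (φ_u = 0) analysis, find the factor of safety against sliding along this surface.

FS = 2.92

Taking moments about the centre O, the resisting moment is provided by the undrained shear strength acting along the arc:
M_R = c_u·L_a·R = 23·11.50·8.8 = 2327.6 kN·m/m
M_D = W·d = 466·1.71 = 796.9 kN·m/m
FS = M_R / M_D = 2327.6 / 796.9 = 2.921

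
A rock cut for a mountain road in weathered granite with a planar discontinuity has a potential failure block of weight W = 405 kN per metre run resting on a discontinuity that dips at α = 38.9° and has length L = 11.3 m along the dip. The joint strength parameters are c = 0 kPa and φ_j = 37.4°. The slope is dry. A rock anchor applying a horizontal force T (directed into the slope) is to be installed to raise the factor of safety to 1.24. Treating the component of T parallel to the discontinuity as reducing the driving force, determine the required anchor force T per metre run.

Resolving forces along and normal to the sliding plane, with the horizontal anchor force T adding T·sinα to the effective normal force and T·cosα acting up the plane against the driving force:
FS = [cL + (W cosα + T sinα) tanφ_j] / [W sinα − T cosα]
Without the anchor: N' = 315.2 kN/m, driving T_d = 254.3 kN/m, resisting R = 0·11.3 + 315.2·tan37.4° = 241.0 kN/m, FS = 0.95.
Setting FS = 1.24 and solving for T:
1.24·(254.3 − T cos38.9°) = 241.0 + T sin38.9°·tan37.4°
T·(sin38.9°·tan37.4° + 1.24·cos38.9°) = 1.24·254.3 − 241.0
T·(0.6280·0.7646 + 1.24·0.7782) = 315.4 − 241.0 = 74.4
T·1.4451 = 74.4
T = 51.5 kN/m

T = 51 kN/m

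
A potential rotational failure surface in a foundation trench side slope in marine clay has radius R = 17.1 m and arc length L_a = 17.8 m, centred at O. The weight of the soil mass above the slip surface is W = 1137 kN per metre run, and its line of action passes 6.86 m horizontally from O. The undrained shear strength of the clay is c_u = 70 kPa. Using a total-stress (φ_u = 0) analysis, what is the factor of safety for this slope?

FS = 2.73

Taking moments about the centre O, the resisting moment is provided by the undrained shear strength acting along the arc:
M_R = c_u·L_a·R = 70·17.80·17.1 = 21306.6 kN·m/m
M_D = W·d = 1137·6.86 = 7799.8 kN·m/m
FS = M_R / M_D = 21306.6 / 7799.8 = 2.732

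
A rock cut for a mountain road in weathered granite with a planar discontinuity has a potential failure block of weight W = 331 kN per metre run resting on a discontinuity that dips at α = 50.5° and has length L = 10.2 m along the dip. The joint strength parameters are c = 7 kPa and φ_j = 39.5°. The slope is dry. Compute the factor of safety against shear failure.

FS = 0.96

Resolving the block weight along and normal to the plane and applying the Mohr–Coulomb strength on the joint:
N' = W cosα = 331·cos50.5° = 210.5 kN/m
Driving force T = W sinα = 331·sin50.5° = 255.4 kN/m
Resisting force R = c·L + N'·tanφ_j = 7·10.2 + 210.5·tan39.5° = 71.4 + 173.6 = 245.0 kN/m
FS = R / T = 245.0 / 255.4 = 0.959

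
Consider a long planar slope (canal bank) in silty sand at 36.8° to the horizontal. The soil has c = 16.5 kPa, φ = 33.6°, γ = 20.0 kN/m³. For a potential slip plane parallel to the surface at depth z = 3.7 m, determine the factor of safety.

FS = 1.35

For an infinite slope with a slip plane parallel to the surface (no pore pressure): FS = [c + γz cos²β tanφ] / [γz sinβ cosβ].
γz = 20.0·3.7 = 74.00 kN/m²
Numerator = 16.5 + 74.00·cos²36.8°·tan33.6° = 16.5 + 74.00·0.6412·0.6644 = 48.023 kPa
Denominator = 74.00·sin36.8°·cos36.8° = 74.00·0.5990·0.8007 = 35.495 kPa
FS = 48.023 / 35.495 = 1.353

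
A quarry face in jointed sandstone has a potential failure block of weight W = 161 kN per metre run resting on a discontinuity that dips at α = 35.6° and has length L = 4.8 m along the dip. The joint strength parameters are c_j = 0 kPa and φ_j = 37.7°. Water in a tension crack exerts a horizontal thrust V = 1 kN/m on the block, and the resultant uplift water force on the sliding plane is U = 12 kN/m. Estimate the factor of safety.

Resolving the block weight along and normal to the plane and applying the Mohr–Coulomb strength on the joint:
N' = W cosα − U − V sinα = 161·cos35.6° − 12 − 1·sin35.6° = 118.3 kN/m
Driving force T = W sinα + V cosα = 161·sin35.6° + 1·cos35.6° = 94.5 kN/m
Resisting force R = c_j·L + N'·tanφ_j = 0·4.8 + 118.3·tan37.7° = 0.0 + 91.5 = 91.5 kN/m
FS = R / T = 91.5 / 94.5 = 0.967

FS = 0.97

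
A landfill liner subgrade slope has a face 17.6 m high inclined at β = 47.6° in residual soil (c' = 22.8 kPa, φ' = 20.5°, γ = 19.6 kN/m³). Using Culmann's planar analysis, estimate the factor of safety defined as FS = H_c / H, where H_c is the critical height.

FS = 1.67

H_c = (4c'/γ) · sinβ cosφ' / [1 − cos(β − φ')]
    = (4·22.8/19.6) · sin47.6°·cos20.5° / [1 − cos27.1°]
    = 4.653 · 0.6917 / 0.1098 = 29.32 m
FS = H_c / H = 29.32 / 17.6 = 1.666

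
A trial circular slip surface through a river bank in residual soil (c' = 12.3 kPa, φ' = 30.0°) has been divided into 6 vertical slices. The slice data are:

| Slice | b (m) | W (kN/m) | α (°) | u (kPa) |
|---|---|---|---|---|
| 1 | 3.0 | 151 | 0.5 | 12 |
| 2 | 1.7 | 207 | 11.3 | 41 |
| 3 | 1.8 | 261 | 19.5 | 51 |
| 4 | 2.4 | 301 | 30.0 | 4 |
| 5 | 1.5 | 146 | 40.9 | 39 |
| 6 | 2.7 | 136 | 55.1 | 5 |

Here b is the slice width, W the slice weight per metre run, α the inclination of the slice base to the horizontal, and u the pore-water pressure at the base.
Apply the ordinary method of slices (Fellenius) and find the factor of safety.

Ordinary method of slices: FS = Σ[c'·Δl_i + (W_i cosα_i − u_i·Δl_i)·tanφ'] / Σ W_i sinα_i, with Δl_i = b_i / cosα_i.
Slice 1: Δl = 3.0/cos0.5° = 3.000 m; N'_1 = 151·cos0.5° − 12·3.000 = 115.0; c'Δl = 36.90; W sinα = 1.3
Slice 2: Δl = 1.7/cos11.3° = 1.734 m; N'_2 = 207·cos11.3° − 41·1.734 = 131.9; c'Δl = 21.32; W sinα = 40.6
Slice 3: Δl = 1.8/cos19.5° = 1.910 m; N'_3 = 261·cos19.5° − 51·1.910 = 148.6; c'Δl = 23.49; W sinα = 87.1
Slice 4: Δl = 2.4/cos30.0° = 2.771 m; N'_4 = 301·cos30.0° − 4·2.771 = 249.6; c'Δl = 34.09; W sinα = 150.5
Slice 5: Δl = 1.5/cos40.9° = 1.985 m; N'_5 = 146·cos40.9° − 39·1.985 = 33.0; c'Δl = 24.41; W sinα = 95.6
Slice 6: Δl = 2.7/cos55.1° = 4.719 m; N'_6 = 136·cos55.1° − 5·4.719 = 54.2; c'Δl = 58.04; W sinα = 111.5
Σc'Δl = 198.3 kN/m; ΣN' = 732.3 kN/m; ΣW sinα = 486.6 kN/m
Resisting = 198.3 + 732.3·tan30.0° = 198.3 + 422.8 = 621.1 kN/m
FS = 621.1 / 486.6 = 1.276

FS = 1.28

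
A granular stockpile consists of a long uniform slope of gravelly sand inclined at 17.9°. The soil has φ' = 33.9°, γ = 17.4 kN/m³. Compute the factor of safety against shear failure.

For a dry cohesionless infinite slope the factor of safety is FS = tanφ' / tanβ.
FS = tan33.9° / tan17.9° = 0.6720 / 0.3230 = 2.080

FS = 2.08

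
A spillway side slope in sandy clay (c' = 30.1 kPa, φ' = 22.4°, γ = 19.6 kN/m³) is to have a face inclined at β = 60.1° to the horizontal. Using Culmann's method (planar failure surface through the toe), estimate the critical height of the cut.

H_c = 23.58 m

Culmann's analysis gives the critical failure plane at α_cr = (β + φ')/2 = (60.1 + 22.4)/2 = 41.2°, and the critical height
H_c = (4c'/γ) · sinβ cosφ' / [1 − cos(β − φ')]
    = (4·30.1/19.6) · sin60.1°·cos22.4° / [1 − cos(37.7°)]
    = 6.143 · 0.8669·0.9245 / [1 − 0.7912]
    = 6.143 · 0.8015 / 0.2088
    = 23.58 m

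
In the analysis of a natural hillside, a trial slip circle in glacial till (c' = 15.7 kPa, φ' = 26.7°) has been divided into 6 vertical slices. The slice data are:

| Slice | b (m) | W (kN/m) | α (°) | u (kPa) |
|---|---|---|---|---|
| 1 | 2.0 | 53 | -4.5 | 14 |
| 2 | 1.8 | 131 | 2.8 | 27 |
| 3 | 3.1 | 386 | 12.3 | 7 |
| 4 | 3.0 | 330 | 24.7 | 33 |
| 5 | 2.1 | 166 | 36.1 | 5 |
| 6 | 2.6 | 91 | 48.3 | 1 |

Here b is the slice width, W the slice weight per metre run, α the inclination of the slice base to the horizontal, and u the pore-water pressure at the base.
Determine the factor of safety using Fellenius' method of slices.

FS = 1.76

Ordinary method of slices: FS = Σ[c'·Δl_i + (W_i cosα_i − u_i·Δl_i)·tanφ'] / Σ W_i sinα_i, with Δl_i = b_i / cosα_i.
Slice 1: Δl = 2.0/cos(-4.5°) = 2.006 m; N'_1 = 53·cos(-4.5°) − 14·2.006 = 24.8; c'Δl = 31.50; W sinα = -4.2
Slice 2: Δl = 1.8/cos2.8° = 1.802 m; N'_2 = 131·cos2.8° − 27·1.802 = 82.2; c'Δl = 28.29; W sinα = 6.4
Slice 3: Δl = 3.1/cos12.3° = 3.173 m; N'_3 = 386·cos12.3° − 7·3.173 = 354.9; c'Δl = 49.81; W sinα = 82.2
Slice 4: Δl = 3.0/cos24.7° = 3.302 m; N'_4 = 330·cos24.7° − 33·3.302 = 190.8; c'Δl = 51.84; W sinα = 137.9
Slice 5: Δl = 2.1/cos36.1° = 2.599 m; N'_5 = 166·cos36.1° − 5·2.599 = 121.1; c'Δl = 40.80; W sinα = 97.8
Slice 6: Δl = 2.6/cos48.3° = 3.908 m; N'_6 = 91·cos48.3° − 1·3.908 = 56.6; c'Δl = 61.36; W sinα = 67.9
Σc'Δl = 263.6 kN/m; ΣN' = 830.5 kN/m; ΣW sinα = 388.1 kN/m
Resisting = 263.6 + 830.5·tan26.7° = 263.6 + 417.7 = 681.3 kN/m
FS = 681.3 / 388.1 = 1.755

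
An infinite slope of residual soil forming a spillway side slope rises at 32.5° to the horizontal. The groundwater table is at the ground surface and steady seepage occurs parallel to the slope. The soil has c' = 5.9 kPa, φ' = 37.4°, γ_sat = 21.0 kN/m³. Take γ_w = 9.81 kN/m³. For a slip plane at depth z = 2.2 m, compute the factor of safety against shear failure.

With seepage parallel to the slope and the water table at the surface, the effective normal stress on the slip plane uses the buoyant unit weight γ' = γ_sat − γ_w while the driving shear stress uses γ_sat:
FS = [c' + γ' z cos²β tanφ'] / [γ_sat z sinβ cosβ]
γ' = 21.0 − 9.81 = 11.19 kN/m³
Numerator = 5.9 + 11.19·2.2·cos²32.5°·tan37.4° = 5.9 + 11.19·2.2·0.7113·0.7646 = 19.288 kPa
Denominator = 21.0·2.2·sin32.5°·cos32.5° = 21.0·2.2·0.5373·0.8434 = 20.936 kPa
FS = 19.288 / 20.936 = 0.921

FS = 0.92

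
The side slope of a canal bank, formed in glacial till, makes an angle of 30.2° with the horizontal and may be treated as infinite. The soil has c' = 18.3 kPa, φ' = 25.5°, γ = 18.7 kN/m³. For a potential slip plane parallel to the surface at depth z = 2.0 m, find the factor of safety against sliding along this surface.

For an infinite slope with a slip plane parallel to the surface (no pore pressure): FS = [c' + γz cos²β tanφ'] / [γz sinβ cosβ].
γz = 18.7·2.0 = 37.40 kN/m²
Numerator = 18.3 + 37.40·cos²30.2°·tan25.5° = 18.3 + 37.40·0.7470·0.4770 = 31.625 kPa
Denominator = 37.40·sin30.2°·cos30.2° = 37.40·0.5030·0.8643 = 16.260 kPa
FS = 31.625 / 16.260 = 1.945

FS = 1.95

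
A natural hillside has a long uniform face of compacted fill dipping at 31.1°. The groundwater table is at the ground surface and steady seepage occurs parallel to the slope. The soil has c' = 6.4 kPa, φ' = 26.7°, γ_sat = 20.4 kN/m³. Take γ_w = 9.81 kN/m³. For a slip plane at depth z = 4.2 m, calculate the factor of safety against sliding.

With seepage parallel to the slope and the water table at the surface, the effective normal stress on the slip plane uses the buoyant unit weight γ' = γ_sat − γ_w while the driving shear stress uses γ_sat:
FS = [c' + γ' z cos²β tanφ'] / [γ_sat z sinβ cosβ]
γ' = 20.4 − 9.81 = 10.59 kN/m³
Numerator = 6.4 + 10.59·4.2·cos²31.1°·tan26.7° = 6.4 + 10.59·4.2·0.7332·0.5029 = 22.802 kPa
Denominator = 20.4·4.2·sin31.1°·cos31.1° = 20.4·4.2·0.5165·0.8563 = 37.895 kPa
FS = 22.802 / 37.895 = 0.602

FS = 0.60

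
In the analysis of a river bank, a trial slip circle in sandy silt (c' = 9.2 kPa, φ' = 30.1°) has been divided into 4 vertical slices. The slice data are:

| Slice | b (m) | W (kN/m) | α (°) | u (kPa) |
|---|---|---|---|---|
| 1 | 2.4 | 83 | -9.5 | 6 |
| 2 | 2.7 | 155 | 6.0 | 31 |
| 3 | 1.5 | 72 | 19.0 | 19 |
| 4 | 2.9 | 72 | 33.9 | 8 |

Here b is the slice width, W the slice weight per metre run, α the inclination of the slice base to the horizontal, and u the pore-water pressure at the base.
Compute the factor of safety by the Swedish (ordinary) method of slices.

Ordinary method of slices: FS = Σ[c'·Δl_i + (W_i cosα_i − u_i·Δl_i)·tanφ'] / Σ W_i sinα_i, with Δl_i = b_i / cosα_i.
Slice 1: Δl = 2.4/cos(-9.5°) = 2.433 m; N'_1 = 83·cos(-9.5°) − 6·2.433 = 67.3; c'Δl = 22.39; W sinα = -13.7
Slice 2: Δl = 2.7/cos6.0° = 2.715 m; N'_2 = 155·cos6.0° − 31·2.715 = 70.0; c'Δl = 24.98; W sinα = 16.2
Slice 3: Δl = 1.5/cos19.0° = 1.586 m; N'_3 = 72·cos19.0° − 19·1.586 = 37.9; c'Δl = 14.60; W sinα = 23.4
Slice 4: Δl = 2.9/cos33.9° = 3.494 m; N'_4 = 72·cos33.9° − 8·3.494 = 31.8; c'Δl = 32.14; W sinα = 40.2
Σc'Δl = 94.1 kN/m; ΣN' = 207.0 kN/m; ΣW sinα = 66.1 kN/m
Resisting = 94.1 + 207.0·tan30.1° = 94.1 + 120.0 = 214.1 kN/m
FS = 214.1 / 66.1 = 3.239

FS = 3.24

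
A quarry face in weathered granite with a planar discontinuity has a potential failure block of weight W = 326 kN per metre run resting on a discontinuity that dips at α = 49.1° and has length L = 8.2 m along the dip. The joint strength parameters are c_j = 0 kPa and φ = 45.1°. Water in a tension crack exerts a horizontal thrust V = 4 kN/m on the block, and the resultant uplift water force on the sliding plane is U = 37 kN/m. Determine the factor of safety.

FS = 0.70

Resolving the block weight along and normal to the plane and applying the Mohr–Coulomb strength on the joint:
N' = W cosα − U − V sinα = 326·cos49.1° − 37 − 4·sin49.1° = 173.4 kN/m
Driving force T = W sinα + V cosα = 326·sin49.1° + 4·cos49.1° = 249.0 kN/m
Resisting force R = c_j·L + N'·tanφ = 0·8.2 + 173.4·tan45.1° = 0.0 + 174.0 = 174.0 kN/m
FS = R / T = 174.0 / 249.0 = 0.699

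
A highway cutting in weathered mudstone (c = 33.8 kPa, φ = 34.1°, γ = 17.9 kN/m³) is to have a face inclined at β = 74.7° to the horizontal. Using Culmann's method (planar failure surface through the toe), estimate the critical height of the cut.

H_c = 25.06 m

Culmann's analysis gives the critical failure plane at α_cr = (β + φ)/2 = (74.7 + 34.1)/2 = 54.4°, and the critical height
H_c = (4c/γ) · sinβ cosφ / [1 − cos(β − φ)]
    = (4·33.8/17.9) · sin74.7°·cos34.1° / [1 − cos(40.6°)]
    = 7.553 · 0.9646·0.8281 / [1 − 0.7593]
    = 7.553 · 0.7987 / 0.2407
    = 25.06 m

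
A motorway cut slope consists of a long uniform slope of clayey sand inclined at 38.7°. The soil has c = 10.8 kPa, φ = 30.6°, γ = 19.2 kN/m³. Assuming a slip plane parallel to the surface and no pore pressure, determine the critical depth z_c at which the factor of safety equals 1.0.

Setting FS = 1.00 in FS = [c + γz cos²β tanφ] / [γz sinβ cosβ] and solving for z:
z = c / [γ cosβ (FS·sinβ − cosβ·tanφ)]
  = 10.8 / [19.2·cos38.7°·(1.00·sin38.7° − cos38.7°·tan30.6°)]
  = 10.8 / [19.2·0.7804·(1.00·0.6252 − 0.7804·0.5914)]
  = 10.8 / 2.4529 = 4.403 m

z_c = 4.40 m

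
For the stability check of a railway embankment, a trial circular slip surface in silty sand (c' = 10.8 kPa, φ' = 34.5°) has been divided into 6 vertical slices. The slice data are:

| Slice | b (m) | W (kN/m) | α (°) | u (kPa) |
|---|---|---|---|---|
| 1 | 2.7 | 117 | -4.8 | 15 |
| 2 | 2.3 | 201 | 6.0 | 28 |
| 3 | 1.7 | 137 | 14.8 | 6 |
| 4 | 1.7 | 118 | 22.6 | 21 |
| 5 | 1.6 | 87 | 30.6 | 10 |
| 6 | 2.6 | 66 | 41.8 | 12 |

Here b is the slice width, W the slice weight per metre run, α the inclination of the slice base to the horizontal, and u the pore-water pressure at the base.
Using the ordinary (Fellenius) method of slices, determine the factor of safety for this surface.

FS = 2.62

Ordinary method of slices: FS = Σ[c'·Δl_i + (W_i cosα_i − u_i·Δl_i)·tanφ'] / Σ W_i sinα_i, with Δl_i = b_i / cosα_i.
Slice 1: Δl = 2.7/cos(-4.8°) = 2.710 m; N'_1 = 117·cos(-4.8°) − 15·2.710 = 75.9; c'Δl = 29.26; W sinα = -9.8
Slice 2: Δl = 2.3/cos6.0° = 2.313 m; N'_2 = 201·cos6.0° − 28·2.313 = 135.1; c'Δl = 24.98; W sinα = 21.0
Slice 3: Δl = 1.7/cos14.8° = 1.758 m; N'_3 = 137·cos14.8° − 6·1.758 = 121.9; c'Δl = 18.99; W sinα = 35.0
Slice 4: Δl = 1.7/cos22.6° = 1.841 m; N'_4 = 118·cos22.6° − 21·1.841 = 70.3; c'Δl = 19.89; W sinα = 45.3
Slice 5: Δl = 1.6/cos30.6° = 1.859 m; N'_5 = 87·cos30.6° − 10·1.859 = 56.3; c'Δl = 20.08; W sinα = 44.3
Slice 6: Δl = 2.6/cos41.8° = 3.488 m; N'_6 = 66·cos41.8° − 12·3.488 = 7.3; c'Δl = 37.67; W sinα = 44.0
Σc'Δl = 150.9 kN/m; ΣN' = 466.9 kN/m; ΣW sinα = 179.8 kN/m
Resisting = 150.9 + 466.9·tan34.5° = 150.9 + 320.9 = 471.8 kN/m
FS = 471.8 / 179.8 = 2.623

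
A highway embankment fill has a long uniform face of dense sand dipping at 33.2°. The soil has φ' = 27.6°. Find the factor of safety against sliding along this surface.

FS = 0.80

For a dry cohesionless infinite slope the factor of safety is FS = tanφ' / tanβ.
FS = tan27.6° / tan33.2° = 0.5228 / 0.6544 = 0.799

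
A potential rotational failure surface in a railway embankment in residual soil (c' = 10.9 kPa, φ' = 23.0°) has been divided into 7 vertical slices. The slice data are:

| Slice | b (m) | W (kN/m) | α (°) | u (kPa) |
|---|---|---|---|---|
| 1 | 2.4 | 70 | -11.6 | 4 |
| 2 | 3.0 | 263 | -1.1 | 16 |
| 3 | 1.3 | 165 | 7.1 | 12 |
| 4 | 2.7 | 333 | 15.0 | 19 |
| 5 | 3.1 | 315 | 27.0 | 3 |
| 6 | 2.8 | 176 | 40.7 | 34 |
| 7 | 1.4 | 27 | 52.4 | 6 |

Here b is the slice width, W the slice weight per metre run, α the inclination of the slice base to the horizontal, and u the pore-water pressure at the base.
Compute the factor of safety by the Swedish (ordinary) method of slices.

Ordinary method of slices: FS = Σ[c'·Δl_i + (W_i cosα_i − u_i·Δl_i)·tanφ'] / Σ W_i sinα_i, with Δl_i = b_i / cosα_i.
Slice 1: Δl = 2.4/cos(-11.6°) = 2.450 m; N'_1 = 70·cos(-11.6°) − 4·2.450 = 58.8; c'Δl = 26.71; W sinα = -14.1
Slice 2: Δl = 3.0/cos(-1.1°) = 3.001 m; N'_2 = 263·cos(-1.1°) − 16·3.001 = 214.9; c'Δl = 32.71; W sinα = -5.0
Slice 3: Δl = 1.3/cos7.1° = 1.310 m; N'_3 = 165·cos7.1° − 12·1.310 = 148.0; c'Δl = 14.28; W sinα = 20.4
Slice 4: Δl = 2.7/cos15.0° = 2.795 m; N'_4 = 333·cos15.0° − 19·2.795 = 268.5; c'Δl = 30.47; W sinα = 86.2
Slice 5: Δl = 3.1/cos27.0° = 3.479 m; N'_5 = 315·cos27.0° − 3·3.479 = 270.2; c'Δl = 37.92; W sinα = 143.0
Slice 6: Δl = 2.8/cos40.7° = 3.693 m; N'_6 = 176·cos40.7° − 34·3.693 = 7.9; c'Δl = 40.26; W sinα = 114.8
Slice 7: Δl = 1.4/cos52.4° = 2.295 m; N'_7 = 27·cos52.4° − 6·2.295 = 2.7; c'Δl = 25.01; W sinα = 21.4
Σc'Δl = 207.3 kN/m; ΣN' = 971.1 kN/m; ΣW sinα = 366.6 kN/m
Resisting = 207.3 + 971.1·tan23.0° = 207.3 + 412.2 = 619.5 kN/m
FS = 619.5 / 366.6 = 1.690

FS = 1.69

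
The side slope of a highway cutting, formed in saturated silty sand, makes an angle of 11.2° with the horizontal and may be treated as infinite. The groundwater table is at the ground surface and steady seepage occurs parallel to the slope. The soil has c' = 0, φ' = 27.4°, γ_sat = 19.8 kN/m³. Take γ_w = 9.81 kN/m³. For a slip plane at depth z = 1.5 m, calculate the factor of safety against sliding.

With seepage parallel to the slope and the water table at the surface, the effective normal stress on the slip plane uses the buoyant unit weight γ' = γ_sat − γ_w while the driving shear stress uses γ_sat:
FS = [c' + γ' z cos²β tanφ'] / [γ_sat z sinβ cosβ]
(For c' = 0 this reduces to FS = (γ'/γ_sat)·tanφ'/tanβ.)
γ' = 19.8 − 9.81 = 9.99 kN/m³
Numerator = 0.0 + 9.99·1.5·cos²11.2°·tan27.4° = 0.0 + 9.99·1.5·0.9623·0.5184 = 7.474 kPa
Denominator = 19.8·1.5·sin11.2°·cos11.2° = 19.8·1.5·0.1942·0.9810 = 5.659 kPa
FS = 7.474 / 5.659 = 1.321

FS = 1.32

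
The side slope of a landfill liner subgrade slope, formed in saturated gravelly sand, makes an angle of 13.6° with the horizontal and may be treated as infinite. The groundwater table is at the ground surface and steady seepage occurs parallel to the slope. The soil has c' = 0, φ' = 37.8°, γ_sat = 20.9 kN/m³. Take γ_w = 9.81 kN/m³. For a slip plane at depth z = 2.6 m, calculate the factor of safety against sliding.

FS = 1.70

With seepage parallel to the slope and the water table at the surface, the effective normal stress on the slip plane uses the buoyant unit weight γ' = γ_sat − γ_w while the driving shear stress uses γ_sat:
FS = [c' + γ' z cos²β tanφ'] / [γ_sat z sinβ cosβ]
(For c' = 0 this reduces to FS = (γ'/γ_sat)·tanφ'/tanβ.)
γ' = 20.9 − 9.81 = 11.09 kN/m³
Numerator = 0.0 + 11.09·2.6·cos²13.6°·tan37.8° = 0.0 + 11.09·2.6·0.9447·0.7757 = 21.129 kPa
Denominator = 20.9·2.6·sin13.6°·cos13.6° = 20.9·2.6·0.2351·0.9720 = 12.419 kPa
FS = 21.129 / 12.419 = 1.701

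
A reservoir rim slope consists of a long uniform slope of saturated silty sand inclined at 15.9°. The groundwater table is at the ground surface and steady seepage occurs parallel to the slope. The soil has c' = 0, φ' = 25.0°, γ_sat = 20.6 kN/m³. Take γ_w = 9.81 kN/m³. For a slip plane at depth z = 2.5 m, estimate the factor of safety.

FS = 0.86

With seepage parallel to the slope and the water table at the surface, the effective normal stress on the slip plane uses the buoyant unit weight γ' = γ_sat − γ_w while the driving shear stress uses γ_sat:
FS = [c' + γ' z cos²β tanφ'] / [γ_sat z sinβ cosβ]
(For c' = 0 this reduces to FS = (γ'/γ_sat)·tanφ'/tanβ.)
γ' = 20.6 − 9.81 = 10.79 kN/m³
Numerator = 0.0 + 10.79·2.5·cos²15.9°·tan25.0° = 0.0 + 10.79·2.5·0.9249·0.4663 = 11.635 kPa
Denominator = 20.6·2.5·sin15.9°·cos15.9° = 20.6·2.5·0.2740·0.9617 = 13.569 kPa
FS = 11.635 / 13.569 = 0.857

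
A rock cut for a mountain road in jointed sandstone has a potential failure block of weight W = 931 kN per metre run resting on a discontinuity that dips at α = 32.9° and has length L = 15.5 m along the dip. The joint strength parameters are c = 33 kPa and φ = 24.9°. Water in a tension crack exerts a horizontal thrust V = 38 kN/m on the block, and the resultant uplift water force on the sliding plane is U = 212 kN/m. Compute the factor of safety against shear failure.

Resolving the block weight along and normal to the plane and applying the Mohr–Coulomb strength on the joint:
N' = W cosα − U − V sinα = 931·cos32.9° − 212 − 38·sin32.9° = 549.0 kN/m
Driving force T = W sinα + V cosα = 931·sin32.9° + 38·cos32.9° = 537.6 kN/m
Resisting force R = c·L + N'·tanφ = 33·15.5 + 549.0·tan24.9° = 511.5 + 254.9 = 766.4 kN/m
FS = R / T = 766.4 / 537.6 = 1.426

FS = 1.43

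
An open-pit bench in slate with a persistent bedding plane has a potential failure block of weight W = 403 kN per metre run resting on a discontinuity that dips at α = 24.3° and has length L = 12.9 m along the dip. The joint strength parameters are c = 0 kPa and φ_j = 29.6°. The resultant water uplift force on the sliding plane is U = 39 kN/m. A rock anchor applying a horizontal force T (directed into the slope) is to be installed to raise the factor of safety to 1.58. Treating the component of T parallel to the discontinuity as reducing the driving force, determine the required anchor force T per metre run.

Resolving forces along and normal to the sliding plane, with the horizontal anchor force T adding T·sinα to the effective normal force and T·cosα acting up the plane against the driving force:
FS = [cL + (W cosα − U + T sinα) tanφ_j] / [W sinα − T cosα]
Without the anchor: N' = 328.3 kN/m, driving T_d = 165.8 kN/m, resisting R = 0·12.9 + 328.3·tan29.6° = 186.5 kN/m, FS = 1.12.
Setting FS = 1.58 and solving for T:
1.58·(165.8 − T cos24.3°) = 186.5 + T sin24.3°·tan29.6°
T·(sin24.3°·tan29.6° + 1.58·cos24.3°) = 1.58·165.8 − 186.5
T·(0.4115·0.5681 + 1.58·0.9114) = 262.0 − 186.5 = 75.5
T·1.6738 = 75.5
T = 45.1 kN/m

T = 45 kN/m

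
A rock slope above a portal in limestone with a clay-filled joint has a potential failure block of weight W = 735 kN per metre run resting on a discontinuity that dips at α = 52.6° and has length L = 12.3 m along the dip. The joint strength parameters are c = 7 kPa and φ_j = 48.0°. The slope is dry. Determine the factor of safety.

FS = 1.00

Resolving the block weight along and normal to the plane and applying the Mohr–Coulomb strength on the joint:
N' = W cosα = 735·cos52.6° = 446.4 kN/m
Driving force T = W sinα = 735·sin52.6° = 583.9 kN/m
Resisting force R = c·L + N'·tanφ_j = 7·12.3 + 446.4·tan48.0° = 86.1 + 495.8 = 581.9 kN/m
FS = R / T = 581.9 / 583.9 = 0.997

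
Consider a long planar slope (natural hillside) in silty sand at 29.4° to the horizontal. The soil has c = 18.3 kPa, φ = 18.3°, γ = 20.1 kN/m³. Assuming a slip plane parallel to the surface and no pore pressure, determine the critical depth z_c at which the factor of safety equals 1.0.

z_c = 5.15 m

Setting FS = 1.00 in FS = [c + γz cos²β tanφ] / [γz sinβ cosβ] and solving for z:
z = c / [γ cosβ (FS·sinβ − cosβ·tanφ)]
  = 18.3 / [20.1·cos29.4°·(1.00·sin29.4° − cos29.4°·tan18.3°)]
  = 18.3 / [20.1·0.8712·(1.00·0.4909 − 0.8712·0.3307)]
  = 18.3 / 3.5509 = 5.154 m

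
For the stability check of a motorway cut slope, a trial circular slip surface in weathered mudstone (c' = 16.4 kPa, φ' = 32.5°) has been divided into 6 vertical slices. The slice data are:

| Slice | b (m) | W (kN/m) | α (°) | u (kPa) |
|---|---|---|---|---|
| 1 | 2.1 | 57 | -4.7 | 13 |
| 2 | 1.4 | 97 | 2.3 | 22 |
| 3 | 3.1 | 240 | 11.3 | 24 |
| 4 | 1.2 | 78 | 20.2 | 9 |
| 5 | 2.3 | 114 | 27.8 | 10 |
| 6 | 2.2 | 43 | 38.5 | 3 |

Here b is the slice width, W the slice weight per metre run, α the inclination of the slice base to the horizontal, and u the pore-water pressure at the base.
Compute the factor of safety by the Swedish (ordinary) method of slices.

FS = 3.16

Ordinary method of slices: FS = Σ[c'·Δl_i + (W_i cosα_i − u_i·Δl_i)·tanφ'] / Σ W_i sinα_i, with Δl_i = b_i / cosα_i.
Slice 1: Δl = 2.1/cos(-4.7°) = 2.107 m; N'_1 = 57·cos(-4.7°) − 13·2.107 = 29.4; c'Δl = 34.56; W sinα = -4.7
Slice 2: Δl = 1.4/cos2.3° = 1.401 m; N'_2 = 97·cos2.3° − 22·1.401 = 66.1; c'Δl = 22.98; W sinα = 3.9
Slice 3: Δl = 3.1/cos11.3° = 3.161 m; N'_3 = 240·cos11.3° − 24·3.161 = 159.5; c'Δl = 51.85; W sinα = 47.0
Slice 4: Δl = 1.2/cos20.2° = 1.279 m; N'_4 = 78·cos20.2° − 9·1.279 = 61.7; c'Δl = 20.97; W sinα = 26.9
Slice 5: Δl = 2.3/cos27.8° = 2.600 m; N'_5 = 114·cos27.8° − 10·2.600 = 74.8; c'Δl = 42.64; W sinα = 53.2
Slice 6: Δl = 2.2/cos38.5° = 2.811 m; N'_6 = 43·cos38.5° − 3·2.811 = 25.2; c'Δl = 46.10; W sinα = 26.8
Σc'Δl = 219.1 kN/m; ΣN' = 416.7 kN/m; ΣW sinα = 153.1 kN/m
Resisting = 219.1 + 416.7·tan32.5° = 219.1 + 265.5 = 484.6 kN/m
FS = 484.6 / 153.1 = 3.165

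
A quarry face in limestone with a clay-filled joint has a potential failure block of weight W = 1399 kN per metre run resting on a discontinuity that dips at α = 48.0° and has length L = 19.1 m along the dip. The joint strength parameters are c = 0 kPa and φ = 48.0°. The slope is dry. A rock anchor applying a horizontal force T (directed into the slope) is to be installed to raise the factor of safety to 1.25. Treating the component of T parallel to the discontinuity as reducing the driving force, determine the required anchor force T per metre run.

T = 156 kN/m

Resolving forces along and normal to the sliding plane, with the horizontal anchor force T adding T·sinα to the effective normal force and T·cosα acting up the plane against the driving force:
FS = [cL + (W cosα + T sinα) tanφ] / [W sinα − T cosα]
Without the anchor: N' = 936.1 kN/m, driving T_d = 1039.7 kN/m, resisting R = 0·19.1 + 936.1·tan48.0° = 1039.7 kN/m, FS = 1.00.
Setting FS = 1.25 and solving for T:
1.25·(1039.7 − T cos48.0°) = 1039.7 + T sin48.0°·tan48.0°
T·(sin48.0°·tan48.0° + 1.25·cos48.0°) = 1.25·1039.7 − 1039.7
T·(0.7431·1.1106 + 1.25·0.6691) = 1299.6 − 1039.7 = 259.9
T·1.6618 = 259.9
T = 156.4 kN/m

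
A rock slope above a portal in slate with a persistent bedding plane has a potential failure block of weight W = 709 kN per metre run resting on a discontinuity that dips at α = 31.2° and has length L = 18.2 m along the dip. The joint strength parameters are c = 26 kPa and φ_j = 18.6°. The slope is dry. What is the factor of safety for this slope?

FS = 1.84

Resolving the block weight along and normal to the plane and applying the Mohr–Coulomb strength on the joint:
N' = W cosα = 709·cos31.2° = 606.5 kN/m
Driving force T = W sinα = 709·sin31.2° = 367.3 kN/m
Resisting force R = c·L + N'·tanφ_j = 26·18.2 + 606.5·tan18.6° = 473.2 + 204.1 = 677.3 kN/m
FS = R / T = 677.3 / 367.3 = 1.844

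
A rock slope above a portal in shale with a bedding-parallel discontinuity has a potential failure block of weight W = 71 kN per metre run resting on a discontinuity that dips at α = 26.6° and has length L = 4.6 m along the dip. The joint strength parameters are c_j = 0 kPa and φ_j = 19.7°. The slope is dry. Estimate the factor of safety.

FS = 0.72

Resolving the block weight along and normal to the plane and applying the Mohr–Coulomb strength on the joint:
N' = W cosα = 71·cos26.6° = 63.5 kN/m
Driving force T = W sinα = 71·sin26.6° = 31.8 kN/m
Resisting force R = c_j·L + N'·tanφ_j = 0·4.6 + 63.5·tan19.7° = 0.0 + 22.7 = 22.7 kN/m
FS = R / T = 22.7 / 31.8 = 0.715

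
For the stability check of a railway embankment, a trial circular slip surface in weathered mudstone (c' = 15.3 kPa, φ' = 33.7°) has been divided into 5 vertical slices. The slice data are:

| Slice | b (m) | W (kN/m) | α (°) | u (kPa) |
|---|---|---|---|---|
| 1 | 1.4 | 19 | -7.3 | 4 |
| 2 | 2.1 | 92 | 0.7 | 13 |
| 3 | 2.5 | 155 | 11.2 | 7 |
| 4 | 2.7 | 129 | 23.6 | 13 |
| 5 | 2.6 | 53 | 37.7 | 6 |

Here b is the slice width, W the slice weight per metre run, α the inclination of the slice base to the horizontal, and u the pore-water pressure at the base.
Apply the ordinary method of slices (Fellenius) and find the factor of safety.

FS = 3.52

Ordinary method of slices: FS = Σ[c'·Δl_i + (W_i cosα_i − u_i·Δl_i)·tanφ'] / Σ W_i sinα_i, with Δl_i = b_i / cosα_i.
Slice 1: Δl = 1.4/cos(-7.3°) = 1.411 m; N'_1 = 19·cos(-7.3°) − 4·1.411 = 13.2; c'Δl = 21.60; W sinα = -2.4
Slice 2: Δl = 2.1/cos0.7° = 2.100 m; N'_2 = 92·cos0.7° − 13·2.100 = 64.7; c'Δl = 32.13; W sinα = 1.1
Slice 3: Δl = 2.5/cos11.2° = 2.549 m; N'_3 = 155·cos11.2° − 7·2.549 = 134.2; c'Δl = 38.99; W sinα = 30.1
Slice 4: Δl = 2.7/cos23.6° = 2.946 m; N'_4 = 129·cos23.6° − 13·2.946 = 79.9; c'Δl = 45.08; W sinα = 51.6
Slice 5: Δl = 2.6/cos37.7° = 3.286 m; N'_5 = 53·cos37.7° − 6·3.286 = 22.2; c'Δl = 50.28; W sinα = 32.4
Σc'Δl = 188.1 kN/m; ΣN' = 314.2 kN/m; ΣW sinα = 112.9 kN/m
Resisting = 188.1 + 314.2·tan33.7° = 188.1 + 209.6 = 397.6 kN/m
FS = 397.6 / 112.9 = 3.523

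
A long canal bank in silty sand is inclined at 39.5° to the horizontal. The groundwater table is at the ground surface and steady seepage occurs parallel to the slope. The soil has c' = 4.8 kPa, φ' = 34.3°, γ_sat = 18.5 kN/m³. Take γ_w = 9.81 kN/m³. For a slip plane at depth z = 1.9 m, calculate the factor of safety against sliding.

With seepage parallel to the slope and the water table at the surface, the effective normal stress on the slip plane uses the buoyant unit weight γ' = γ_sat − γ_w while the driving shear stress uses γ_sat:
FS = [c' + γ' z cos²β tanφ'] / [γ_sat z sinβ cosβ]
γ' = 18.5 − 9.81 = 8.69 kN/m³
Numerator = 4.8 + 8.69·1.9·cos²39.5°·tan34.3° = 4.8 + 8.69·1.9·0.5954·0.6822 = 11.506 kPa
Denominator = 18.5·1.9·sin39.5°·cos39.5° = 18.5·1.9·0.6361·0.7716 = 17.252 kPa
FS = 11.506 / 17.252 = 0.667

FS = 0.67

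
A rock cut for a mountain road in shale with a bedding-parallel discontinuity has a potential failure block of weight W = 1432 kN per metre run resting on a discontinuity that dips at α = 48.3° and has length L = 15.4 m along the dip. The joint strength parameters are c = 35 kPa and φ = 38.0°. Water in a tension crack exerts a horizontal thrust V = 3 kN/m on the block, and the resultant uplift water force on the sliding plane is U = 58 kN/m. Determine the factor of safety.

FS = 1.15

Resolving the block weight along and normal to the plane and applying the Mohr–Coulomb strength on the joint:
N' = W cosα − U − V sinα = 1432·cos48.3° − 58 − 3·sin48.3° = 892.4 kN/m
Driving force T = W sinα + V cosα = 1432·sin48.3° + 3·cos48.3° = 1071.2 kN/m
Resisting force R = c·L + N'·tanφ = 35·15.4 + 892.4·tan38.0° = 539.0 + 697.2 = 1236.2 kN/m
FS = R / T = 1236.2 / 1071.2 = 1.154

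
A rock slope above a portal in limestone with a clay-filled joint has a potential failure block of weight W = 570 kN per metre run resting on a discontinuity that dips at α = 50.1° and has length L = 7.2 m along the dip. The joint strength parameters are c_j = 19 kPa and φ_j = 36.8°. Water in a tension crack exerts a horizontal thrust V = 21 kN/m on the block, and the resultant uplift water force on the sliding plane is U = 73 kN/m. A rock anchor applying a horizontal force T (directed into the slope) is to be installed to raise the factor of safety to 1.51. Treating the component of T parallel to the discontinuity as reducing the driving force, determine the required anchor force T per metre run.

T = 218 kN/m

Resolving forces along and normal to the sliding plane, with the horizontal anchor force T adding T·sinα to the effective normal force and T·cosα acting up the plane against the driving force:
FS = [c_jL + (W cosα − U − V sinα + T sinα) tanφ_j] / [W sinα + V cosα − T cosα]
Without the anchor: N' = 276.5 kN/m, driving T_d = 450.8 kN/m, resisting R = 19·7.2 + 276.5·tan36.8° = 343.7 kN/m, FS = 0.76.
Setting FS = 1.51 and solving for T:
1.51·(450.8 − T cos50.1°) = 343.7 + T sin50.1°·tan36.8°
T·(sin50.1°·tan36.8° + 1.51·cos50.1°) = 1.51·450.8 − 343.7
T·(0.7672·0.7481 + 1.51·0.6414) = 680.6 − 343.7 = 337.0
T·1.5425 = 337.0
T = 218.5 kN/m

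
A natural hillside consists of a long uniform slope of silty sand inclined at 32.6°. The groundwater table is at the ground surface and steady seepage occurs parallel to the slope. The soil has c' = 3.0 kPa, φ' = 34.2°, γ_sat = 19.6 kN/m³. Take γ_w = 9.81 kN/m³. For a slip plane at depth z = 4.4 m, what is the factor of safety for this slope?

With seepage parallel to the slope and the water table at the surface, the effective normal stress on the slip plane uses the buoyant unit weight γ' = γ_sat − γ_w while the driving shear stress uses γ_sat:
FS = [c' + γ' z cos²β tanφ'] / [γ_sat z sinβ cosβ]
γ' = 19.6 − 9.81 = 9.79 kN/m³
Numerator = 3.0 + 9.79·4.4·cos²32.6°·tan34.2° = 3.0 + 9.79·4.4·0.7097·0.6796 = 23.777 kPa
Denominator = 19.6·4.4·sin32.6°·cos32.6° = 19.6·4.4·0.5388·0.8425 = 39.143 kPa
FS = 23.777 / 39.143 = 0.607

FS = 0.61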